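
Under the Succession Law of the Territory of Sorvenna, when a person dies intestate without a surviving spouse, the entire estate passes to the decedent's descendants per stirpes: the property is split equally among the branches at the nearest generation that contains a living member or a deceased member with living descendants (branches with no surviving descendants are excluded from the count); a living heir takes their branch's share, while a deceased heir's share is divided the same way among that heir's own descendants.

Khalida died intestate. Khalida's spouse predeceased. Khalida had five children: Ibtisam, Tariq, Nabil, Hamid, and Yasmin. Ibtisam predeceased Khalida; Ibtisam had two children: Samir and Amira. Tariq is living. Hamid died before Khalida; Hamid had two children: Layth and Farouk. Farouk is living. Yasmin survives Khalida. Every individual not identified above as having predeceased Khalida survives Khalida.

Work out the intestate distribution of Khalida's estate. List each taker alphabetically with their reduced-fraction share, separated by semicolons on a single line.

Amira 1/10; Farouk 1/10; Layth 1/10; Nabil 1/5; Samir 1/10; Tariq 1/5; Yasmin 1/5

There is no surviving spouse, so the entire estate passes to Khalida's descendants per stirpes.
The estate is divided into 5 equal shares of 1/5 among Ibtisam, Tariq, Nabil, Hamid, Yasmin.
Ibtisam predeceased; the 1/5 allotted to Ibtisam's branch passes to Ibtisam's issue by representation.
The 1/5 is divided into 2 equal shares of 1/10 among Samir, Amira.
Samir is living and takes 1/10.
Amira is living and takes 1/10.
Tariq is living and takes 1/5.
Nabil is living and takes 1/5.
Hamid predeceased; the 1/5 allotted to Hamid's branch passes to Hamid's issue by representation.
The 1/5 is divided into 2 equal shares of 1/10 among Layth, Farouk.
Layth is living and takes 1/10.
Farouk is living and takes 1/10.
Yasmin is living and takes 1/5.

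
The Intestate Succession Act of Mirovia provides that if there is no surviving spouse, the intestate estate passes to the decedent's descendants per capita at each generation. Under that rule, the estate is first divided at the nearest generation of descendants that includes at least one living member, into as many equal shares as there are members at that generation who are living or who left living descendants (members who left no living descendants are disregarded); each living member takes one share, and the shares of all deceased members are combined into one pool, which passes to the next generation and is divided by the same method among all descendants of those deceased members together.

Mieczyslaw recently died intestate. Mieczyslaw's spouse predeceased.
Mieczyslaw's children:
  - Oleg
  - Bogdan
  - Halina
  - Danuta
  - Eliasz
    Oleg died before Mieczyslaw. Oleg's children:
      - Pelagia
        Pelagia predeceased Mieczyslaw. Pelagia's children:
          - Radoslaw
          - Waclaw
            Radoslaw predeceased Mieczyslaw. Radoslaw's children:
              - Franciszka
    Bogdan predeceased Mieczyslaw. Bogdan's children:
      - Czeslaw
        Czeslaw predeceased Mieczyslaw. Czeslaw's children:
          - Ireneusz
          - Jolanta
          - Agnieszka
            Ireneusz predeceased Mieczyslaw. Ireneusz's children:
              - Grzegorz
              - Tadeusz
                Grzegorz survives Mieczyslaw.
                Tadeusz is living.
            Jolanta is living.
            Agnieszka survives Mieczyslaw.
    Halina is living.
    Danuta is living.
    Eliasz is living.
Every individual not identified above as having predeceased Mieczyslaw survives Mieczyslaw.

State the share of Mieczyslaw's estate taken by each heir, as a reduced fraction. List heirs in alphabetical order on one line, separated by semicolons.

There is no surviving spouse, so the entire estate passes to Mieczyslaw's descendants per capita at each generation.
At generation 1 (Oleg, Bogdan, Halina, Danuta, Eliasz) there are 5 shares of (1)/5 = 1/5 each.
Living: Halina, Danuta, and Eliasz — each takes 1/5.
Deceased: Oleg and Bogdan. Their combined 2/5 is pooled and carried to generation 2.
At generation 2 (Pelagia, Czeslaw) there are 2 shares of (2/5)/2 = 1/5 each.
Deceased: Pelagia and Czeslaw. Their combined 2/5 is pooled and carried to generation 3.
At generation 3 (Radoslaw, Waclaw, Ireneusz, Jolanta, Agnieszka) there are 5 shares of (2/5)/5 = 2/25 each.
Living: Waclaw, Jolanta, and Agnieszka — each takes 2/25.
Deceased: Radoslaw and Ireneusz. Their combined 4/25 is pooled and carried to generation 4.
At generation 4 (Franciszka, Grzegorz, Tadeusz) there are 3 shares of (4/25)/3 = 4/75 each.
Living: Franciszka, Grzegorz, and Tadeusz — each takes 4/75.

Agnieszka 2/25; Danuta 1/5; Eliasz 1/5; Franciszka 4/75; Grzegorz 4/75; Halina 1/5; Jolanta 2/25; Tadeusz 4/75; Waclaw 2/25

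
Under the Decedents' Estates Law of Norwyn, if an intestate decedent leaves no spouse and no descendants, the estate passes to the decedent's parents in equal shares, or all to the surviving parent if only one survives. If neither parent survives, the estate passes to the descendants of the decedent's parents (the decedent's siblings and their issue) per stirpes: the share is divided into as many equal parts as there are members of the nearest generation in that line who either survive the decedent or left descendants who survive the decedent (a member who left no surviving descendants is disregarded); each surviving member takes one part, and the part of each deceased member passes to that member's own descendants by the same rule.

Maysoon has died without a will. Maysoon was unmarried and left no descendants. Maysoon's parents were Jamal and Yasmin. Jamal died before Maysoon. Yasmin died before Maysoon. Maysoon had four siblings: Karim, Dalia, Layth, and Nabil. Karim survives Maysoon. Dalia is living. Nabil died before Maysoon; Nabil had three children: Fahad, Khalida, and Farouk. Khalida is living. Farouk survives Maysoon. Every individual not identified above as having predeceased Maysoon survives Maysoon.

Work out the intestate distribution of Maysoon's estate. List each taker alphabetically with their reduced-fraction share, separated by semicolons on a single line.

Neither parent survives and there are no descendants, so the estate passes to Maysoon's siblings and their issue per stirpes.
The estate is divided into 4 equal shares of 1/4 among Karim, Dalia, Layth, Nabil.
Karim is living and takes 1/4.
Dalia is living and takes 1/4.
Layth is living and takes 1/4.
Nabil predeceased; the 1/4 allotted to Nabil's branch passes to Nabil's issue by representation.
The 1/4 is divided into 3 equal shares of 1/12 among Fahad, Khalida, Farouk.
Fahad is living and takes 1/12.
Khalida is living and takes 1/12.
Farouk is living and takes 1/12.

Dalia 1/4; Fahad 1/12; Farouk 1/12; Karim 1/4; Khalida 1/12; Layth 1/4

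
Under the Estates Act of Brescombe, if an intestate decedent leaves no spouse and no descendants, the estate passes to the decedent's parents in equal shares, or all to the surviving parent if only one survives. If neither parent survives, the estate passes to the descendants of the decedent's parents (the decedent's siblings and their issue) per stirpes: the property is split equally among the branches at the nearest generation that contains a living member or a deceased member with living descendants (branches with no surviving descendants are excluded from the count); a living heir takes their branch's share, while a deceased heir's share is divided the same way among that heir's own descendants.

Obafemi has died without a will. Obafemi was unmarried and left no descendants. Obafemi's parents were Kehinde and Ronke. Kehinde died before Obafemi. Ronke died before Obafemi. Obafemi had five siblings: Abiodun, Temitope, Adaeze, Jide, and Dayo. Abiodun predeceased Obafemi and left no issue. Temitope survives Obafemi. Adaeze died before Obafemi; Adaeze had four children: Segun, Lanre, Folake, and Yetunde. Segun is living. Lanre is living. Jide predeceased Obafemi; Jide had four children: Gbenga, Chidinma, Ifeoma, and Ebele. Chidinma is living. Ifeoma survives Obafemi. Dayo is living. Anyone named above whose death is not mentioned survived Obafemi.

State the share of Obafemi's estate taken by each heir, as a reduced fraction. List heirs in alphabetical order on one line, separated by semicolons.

Chidinma 1/16; Dayo 1/4; Ebele 1/16; Folake 1/16; Gbenga 1/16; Ifeoma 1/16; Lanre 1/16; Segun 1/16; Temitope 1/4; Yetunde 1/16

Neither parent survives and there are no descendants, so the estate passes to Obafemi's siblings and their issue per stirpes.
Abiodun left no surviving issue, so that branch lapses and is disregarded.
The estate is divided into 4 equal shares of 1/4 among Temitope, Adaeze, Jide, Dayo.
Temitope is living and takes 1/4.
Adaeze predeceased; the 1/4 allotted to Adaeze's branch passes to Adaeze's issue by representation.
The 1/4 is divided into 4 equal shares of 1/16 among Segun, Lanre, Folake, Yetunde.
Segun is living and takes 1/16.
Lanre is living and takes 1/16.
Folake is living and takes 1/16.
Yetunde is living and takes 1/16.
Jide predeceased; the 1/4 allotted to Jide's branch passes to Jide's issue by representation.
The 1/4 is divided into 4 equal shares of 1/16 among Gbenga, Chidinma, Ifeoma, Ebele.
Gbenga is living and takes 1/16.
Chidinma is living and takes 1/16.
Ifeoma is living and takes 1/16.
Ebele is living and takes 1/16.
Dayo is living and takes 1/4.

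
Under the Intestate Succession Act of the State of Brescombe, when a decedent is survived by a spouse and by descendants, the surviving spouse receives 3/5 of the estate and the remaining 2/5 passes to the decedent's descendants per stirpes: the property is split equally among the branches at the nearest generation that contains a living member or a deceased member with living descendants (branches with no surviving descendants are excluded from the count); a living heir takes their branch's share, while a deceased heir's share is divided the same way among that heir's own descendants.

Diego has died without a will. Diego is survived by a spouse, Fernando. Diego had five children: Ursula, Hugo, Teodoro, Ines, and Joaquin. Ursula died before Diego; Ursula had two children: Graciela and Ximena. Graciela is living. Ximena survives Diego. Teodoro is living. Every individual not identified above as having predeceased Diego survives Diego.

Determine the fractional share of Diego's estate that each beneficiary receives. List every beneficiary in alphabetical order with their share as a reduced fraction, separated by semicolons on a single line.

Fernando, as surviving spouse, takes 3/5.
The remaining 2/5 passes to Diego's descendants per stirpes.
The 2/5 is divided into 5 equal shares of 2/25 among Ursula, Hugo, Teodoro, Ines, Joaquin.
Ursula predeceased; the 2/25 allotted to Ursula's branch passes to Ursula's issue by representation.
The 2/25 is divided into 2 equal shares of 1/25 among Graciela, Ximena.
Graciela is living and takes 1/25.
Ximena is living and takes 1/25.
Hugo is living and takes 2/25.
Teodoro is living and takes 2/25.
Ines is living and takes 2/25.
Joaquin is living and takes 2/25.

Fernando 3/5; Graciela 1/25; Hugo 2/25; Ines 2/25; Joaquin 2/25; Teodoro 2/25; Ximena 1/25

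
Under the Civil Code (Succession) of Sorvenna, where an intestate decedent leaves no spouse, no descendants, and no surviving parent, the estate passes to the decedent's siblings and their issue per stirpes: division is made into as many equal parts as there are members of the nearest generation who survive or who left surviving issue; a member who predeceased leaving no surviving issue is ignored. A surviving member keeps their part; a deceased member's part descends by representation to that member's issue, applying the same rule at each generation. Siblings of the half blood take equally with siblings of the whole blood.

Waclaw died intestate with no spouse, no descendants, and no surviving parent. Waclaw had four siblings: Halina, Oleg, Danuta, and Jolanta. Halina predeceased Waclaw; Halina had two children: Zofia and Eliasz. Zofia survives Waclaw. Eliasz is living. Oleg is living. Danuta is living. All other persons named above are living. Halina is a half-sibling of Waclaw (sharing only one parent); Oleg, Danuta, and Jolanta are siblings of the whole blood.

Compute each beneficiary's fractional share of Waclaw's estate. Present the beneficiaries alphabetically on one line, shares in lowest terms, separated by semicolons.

Danuta 1/4; Eliasz 1/8; Jolanta 1/4; Oleg 1/4; Zofia 1/8

No spouse, descendants, or parent survives, so the estate passes to Waclaw's siblings per stirpes.
Half-blood and whole-blood siblings take equally under the stated rule.
The estate is divided into 4 equal shares of 1/4 among Halina, Oleg, Danuta, Jolanta.
Halina predeceased; the 1/4 allotted to Halina's branch passes to Halina's issue by representation.
The 1/4 is divided into 2 equal shares of 1/8 among Zofia, Eliasz.
Zofia is living and takes 1/8.
Eliasz is living and takes 1/8.
Oleg is living and takes 1/4.
Danuta is living and takes 1/4.
Jolanta is living and takes 1/4.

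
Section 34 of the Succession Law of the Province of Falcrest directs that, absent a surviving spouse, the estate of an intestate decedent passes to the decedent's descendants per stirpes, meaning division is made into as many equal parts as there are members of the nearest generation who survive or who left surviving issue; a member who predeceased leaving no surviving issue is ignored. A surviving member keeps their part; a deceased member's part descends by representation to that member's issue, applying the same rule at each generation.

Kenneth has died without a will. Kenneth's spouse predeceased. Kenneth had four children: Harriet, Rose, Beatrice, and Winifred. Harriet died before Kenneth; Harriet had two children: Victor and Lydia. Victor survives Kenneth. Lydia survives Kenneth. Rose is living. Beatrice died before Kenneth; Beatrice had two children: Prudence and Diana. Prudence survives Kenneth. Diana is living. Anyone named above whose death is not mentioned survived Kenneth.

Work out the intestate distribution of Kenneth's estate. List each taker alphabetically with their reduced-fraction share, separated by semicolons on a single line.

There is no surviving spouse, so the entire estate passes to Kenneth's descendants per stirpes.
The estate is divided into 4 equal shares of 1/4 among Harriet, Rose, Beatrice, Winifred.
Harriet predeceased; the 1/4 allotted to Harriet's branch passes to Harriet's issue by representation.
The 1/4 is divided into 2 equal shares of 1/8 among Victor, Lydia.
Victor is living and takes 1/8.
Lydia is living and takes 1/8.
Rose is living and takes 1/4.
Beatrice predeceased; the 1/4 allotted to Beatrice's branch passes to Beatrice's issue by representation.
The 1/4 is divided into 2 equal shares of 1/8 among Prudence, Diana.
Prudence is living and takes 1/8.
Diana is living and takes 1/8.
Winifred is living and takes 1/4.

Diana 1/8; Lydia 1/8; Prudence 1/8; Rose 1/4; Victor 1/8; Winifred 1/4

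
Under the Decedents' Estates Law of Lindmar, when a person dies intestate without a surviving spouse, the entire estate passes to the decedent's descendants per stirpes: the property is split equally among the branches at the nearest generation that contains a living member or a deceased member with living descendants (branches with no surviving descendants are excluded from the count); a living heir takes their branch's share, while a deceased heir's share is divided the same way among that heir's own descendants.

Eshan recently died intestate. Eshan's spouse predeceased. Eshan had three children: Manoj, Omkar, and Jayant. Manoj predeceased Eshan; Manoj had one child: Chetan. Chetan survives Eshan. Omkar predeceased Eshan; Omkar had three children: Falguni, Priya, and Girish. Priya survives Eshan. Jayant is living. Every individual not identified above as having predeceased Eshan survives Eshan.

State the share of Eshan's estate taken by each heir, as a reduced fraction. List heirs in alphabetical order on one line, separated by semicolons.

There is no surviving spouse, so the entire estate passes to Eshan's descendants per stirpes.
The estate is divided into 3 equal shares of 1/3 among Manoj, Omkar, Jayant.
Manoj predeceased; the 1/3 allotted to Manoj's branch passes to Manoj's issue by representation.
Chetan is the sole taker at this level and receives the full 1/3.
Omkar predeceased; the 1/3 allotted to Omkar's branch passes to Omkar's issue by representation.
The 1/3 is divided into 3 equal shares of 1/9 among Falguni, Priya, Girish.
Falguni is living and takes 1/9.
Priya is living and takes 1/9.
Girish is living and takes 1/9.
Jayant is living and takes 1/3.

Chetan 1/3; Falguni 1/9; Girish 1/9; Jayant 1/3; Priya 1/9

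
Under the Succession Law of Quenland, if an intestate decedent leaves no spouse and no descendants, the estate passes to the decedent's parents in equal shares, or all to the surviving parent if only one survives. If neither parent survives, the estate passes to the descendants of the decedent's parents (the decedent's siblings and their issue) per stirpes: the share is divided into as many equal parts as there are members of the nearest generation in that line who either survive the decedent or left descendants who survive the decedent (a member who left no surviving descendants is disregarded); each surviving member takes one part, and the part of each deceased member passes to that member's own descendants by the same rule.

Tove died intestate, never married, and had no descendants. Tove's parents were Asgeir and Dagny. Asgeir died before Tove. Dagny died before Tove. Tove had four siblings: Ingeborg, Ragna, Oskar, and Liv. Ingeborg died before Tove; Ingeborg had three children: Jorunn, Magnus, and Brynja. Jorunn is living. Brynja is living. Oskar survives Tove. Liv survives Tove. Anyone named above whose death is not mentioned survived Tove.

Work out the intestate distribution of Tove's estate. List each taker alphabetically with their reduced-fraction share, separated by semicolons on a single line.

Brynja 1/12; Jorunn 1/12; Liv 1/4; Magnus 1/12; Oskar 1/4; Ragna 1/4

Neither parent survives and there are no descendants, so the estate passes to Tove's siblings and their issue per stirpes.
The estate is divided into 4 equal shares of 1/4 among Ingeborg, Ragna, Oskar, Liv.
Ingeborg predeceased; the 1/4 allotted to Ingeborg's branch passes to Ingeborg's issue by representation.
The 1/4 is divided into 3 equal shares of 1/12 among Jorunn, Magnus, Brynja.
Jorunn is living and takes 1/12.
Magnus is living and takes 1/12.
Brynja is living and takes 1/12.
Ragna is living and takes 1/4.
Oskar is living and takes 1/4.
Liv is living and takes 1/4.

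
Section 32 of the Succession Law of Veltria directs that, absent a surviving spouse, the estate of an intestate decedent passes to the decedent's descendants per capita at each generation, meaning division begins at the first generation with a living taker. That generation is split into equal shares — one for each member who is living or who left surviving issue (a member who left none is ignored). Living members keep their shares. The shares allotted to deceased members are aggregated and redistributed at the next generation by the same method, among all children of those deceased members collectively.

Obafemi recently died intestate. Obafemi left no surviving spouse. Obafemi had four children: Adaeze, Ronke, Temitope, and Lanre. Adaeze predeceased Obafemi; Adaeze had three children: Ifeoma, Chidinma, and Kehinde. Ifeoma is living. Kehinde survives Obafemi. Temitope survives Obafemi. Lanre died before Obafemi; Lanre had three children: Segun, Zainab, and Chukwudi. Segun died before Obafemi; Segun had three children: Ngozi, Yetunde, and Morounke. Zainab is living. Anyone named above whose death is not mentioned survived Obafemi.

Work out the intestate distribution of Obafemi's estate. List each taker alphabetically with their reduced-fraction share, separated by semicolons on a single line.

Chidinma 1/12; Chukwudi 1/12; Ifeoma 1/12; Kehinde 1/12; Morounke 1/36; Ngozi 1/36; Ronke 1/4; Temitope 1/4; Yetunde 1/36; Zainab 1/12

There is no surviving spouse, so the entire estate passes to Obafemi's descendants per capita at each generation.
At generation 1 (Adaeze, Ronke, Temitope, Lanre) there are 4 shares of (1)/4 = 1/4 each.
Living: Ronke and Temitope — each takes 1/4.
Deceased: Adaeze and Lanre. Their combined 1/2 is pooled and carried to generation 2.
At generation 2 (Ifeoma, Chidinma, Kehinde, Segun, Zainab, Chukwudi) there are 6 shares of (1/2)/6 = 1/12 each.
Living: Ifeoma, Chidinma, Kehinde, Zainab, and Chukwudi — each takes 1/12.
Deceased: Segun. That 1/12 share is carried to generation 3.
At generation 3 (Ngozi, Yetunde, Morounke) there are 3 shares of (1/12)/3 = 1/36 each.
Living: Ngozi, Yetunde, and Morounke — each takes 1/36.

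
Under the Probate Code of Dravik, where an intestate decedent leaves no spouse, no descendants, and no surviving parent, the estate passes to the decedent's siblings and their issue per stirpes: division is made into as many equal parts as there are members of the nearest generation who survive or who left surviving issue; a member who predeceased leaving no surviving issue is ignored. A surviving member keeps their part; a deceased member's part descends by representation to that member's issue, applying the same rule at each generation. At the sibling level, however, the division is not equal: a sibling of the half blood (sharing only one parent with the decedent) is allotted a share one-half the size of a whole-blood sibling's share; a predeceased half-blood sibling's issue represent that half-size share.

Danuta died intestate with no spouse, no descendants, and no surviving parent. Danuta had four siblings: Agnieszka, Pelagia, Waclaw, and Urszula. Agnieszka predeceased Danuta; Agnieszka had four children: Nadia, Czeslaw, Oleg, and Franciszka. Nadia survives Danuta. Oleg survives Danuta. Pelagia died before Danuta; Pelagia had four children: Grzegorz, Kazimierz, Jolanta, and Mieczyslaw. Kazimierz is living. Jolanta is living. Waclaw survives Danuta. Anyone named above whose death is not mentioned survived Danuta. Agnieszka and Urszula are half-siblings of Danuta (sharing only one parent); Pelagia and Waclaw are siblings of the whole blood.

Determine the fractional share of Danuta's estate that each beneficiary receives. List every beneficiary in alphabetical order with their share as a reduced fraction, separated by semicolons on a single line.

No spouse, descendants, or parent survives, so the estate passes to Danuta's siblings per stirpes.
Half-blood siblings count for one-half the weight of whole-blood siblings at the initial division.
Dividing 1 in proportion to weights (total weight 3): Agnieszka (weight 1/2) → 1/6; Pelagia (weight 1) → 1/3; Waclaw (weight 1) → 1/3; Urszula (weight 1/2) → 1/6.
Agnieszka predeceased; the 1/6 allotted to Agnieszka's branch passes to Agnieszka's issue by representation.
The 1/6 is divided into 4 equal shares of 1/24 among Nadia, Czeslaw, Oleg, Franciszka.
Nadia is living and takes 1/24.
Czeslaw is living and takes 1/24.
Oleg is living and takes 1/24.
Franciszka is living and takes 1/24.
Pelagia predeceased; the 1/3 allotted to Pelagia's branch passes to Pelagia's issue by representation.
The 1/3 is divided into 4 equal shares of 1/12 among Grzegorz, Kazimierz, Jolanta, Mieczyslaw.
Grzegorz is living and takes 1/12.
Kazimierz is living and takes 1/12.
Jolanta is living and takes 1/12.
Mieczyslaw is living and takes 1/12.
Waclaw is living and takes 1/3.
Urszula is living and takes 1/6.

Czeslaw 1/24; Franciszka 1/24; Grzegorz 1/12; Jolanta 1/12; Kazimierz 1/12; Mieczyslaw 1/12; Nadia 1/24; Oleg 1/24; Urszula 1/6; Waclaw 1/3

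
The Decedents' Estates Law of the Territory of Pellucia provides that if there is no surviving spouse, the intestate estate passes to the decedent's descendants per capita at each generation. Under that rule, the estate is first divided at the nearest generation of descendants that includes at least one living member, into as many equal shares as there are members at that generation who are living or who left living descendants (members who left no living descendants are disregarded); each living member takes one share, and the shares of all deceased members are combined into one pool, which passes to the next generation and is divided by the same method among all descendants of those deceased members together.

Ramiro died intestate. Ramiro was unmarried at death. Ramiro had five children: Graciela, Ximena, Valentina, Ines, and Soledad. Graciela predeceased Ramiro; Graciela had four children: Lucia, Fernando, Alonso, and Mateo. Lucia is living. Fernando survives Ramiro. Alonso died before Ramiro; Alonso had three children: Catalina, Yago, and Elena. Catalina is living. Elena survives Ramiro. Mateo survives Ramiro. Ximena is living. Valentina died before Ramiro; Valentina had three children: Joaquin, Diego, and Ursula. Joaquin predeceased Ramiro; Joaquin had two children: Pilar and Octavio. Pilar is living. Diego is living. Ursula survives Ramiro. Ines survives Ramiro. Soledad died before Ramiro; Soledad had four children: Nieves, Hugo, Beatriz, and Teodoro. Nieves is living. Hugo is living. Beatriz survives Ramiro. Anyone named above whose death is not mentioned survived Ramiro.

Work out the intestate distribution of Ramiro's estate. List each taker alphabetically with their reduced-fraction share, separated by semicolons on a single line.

Beatriz 3/55; Catalina 6/275; Diego 3/55; Elena 6/275; Fernando 3/55; Hugo 3/55; Ines 1/5; Lucia 3/55; Mateo 3/55; Nieves 3/55; Octavio 6/275; Pilar 6/275; Teodoro 3/55; Ursula 3/55; Ximena 1/5; Yago 6/275

There is no surviving spouse, so the entire estate passes to Ramiro's descendants per capita at each generation.
At generation 1 (Graciela, Ximena, Valentina, Ines, Soledad) there are 5 shares of (1)/5 = 1/5 each.
Living: Ximena and Ines — each takes 1/5.
Deceased: Graciela, Valentina, and Soledad. Their combined 3/5 is pooled and carried to generation 2.
At generation 2 (Lucia, Fernando, Alonso, Mateo, Joaquin, Diego, Ursula, Nieves, Hugo, Beatriz, Teodoro) there are 11 shares of (3/5)/11 = 3/55 each.
Living: Lucia, Fernando, Mateo, Diego, Ursula, Nieves, Hugo, Beatriz, and Teodoro — each takes 3/55.
Deceased: Alonso and Joaquin. Their combined 6/55 is pooled and carried to generation 3.
At generation 3 (Catalina, Yago, Elena, Pilar, Octavio) there are 5 shares of (6/55)/5 = 6/275 each.
Living: Catalina, Yago, Elena, Pilar, and Octavio — each takes 6/275.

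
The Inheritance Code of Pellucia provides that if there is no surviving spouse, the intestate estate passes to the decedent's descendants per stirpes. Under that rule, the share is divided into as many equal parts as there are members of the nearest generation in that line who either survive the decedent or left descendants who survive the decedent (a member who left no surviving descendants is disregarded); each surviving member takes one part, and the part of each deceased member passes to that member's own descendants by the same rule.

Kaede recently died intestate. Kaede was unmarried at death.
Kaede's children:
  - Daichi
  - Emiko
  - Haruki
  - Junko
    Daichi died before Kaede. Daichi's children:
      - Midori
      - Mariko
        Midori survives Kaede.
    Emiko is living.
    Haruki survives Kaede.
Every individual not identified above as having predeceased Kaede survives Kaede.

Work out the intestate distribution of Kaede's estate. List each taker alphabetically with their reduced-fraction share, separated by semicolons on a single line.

There is no surviving spouse, so the entire estate passes to Kaede's descendants per stirpes.
The estate is divided into 4 equal shares of 1/4 among Daichi, Emiko, Haruki, Junko.
Daichi predeceased; the 1/4 allotted to Daichi's branch passes to Daichi's issue by representation.
The 1/4 is divided into 2 equal shares of 1/8 among Midori, Mariko.
Midori is living and takes 1/8.
Mariko is living and takes 1/8.
Emiko is living and takes 1/4.
Haruki is living and takes 1/4.
Junko is living and takes 1/4.

Emiko 1/4; Haruki 1/4; Junko 1/4; Mariko 1/8; Midori 1/8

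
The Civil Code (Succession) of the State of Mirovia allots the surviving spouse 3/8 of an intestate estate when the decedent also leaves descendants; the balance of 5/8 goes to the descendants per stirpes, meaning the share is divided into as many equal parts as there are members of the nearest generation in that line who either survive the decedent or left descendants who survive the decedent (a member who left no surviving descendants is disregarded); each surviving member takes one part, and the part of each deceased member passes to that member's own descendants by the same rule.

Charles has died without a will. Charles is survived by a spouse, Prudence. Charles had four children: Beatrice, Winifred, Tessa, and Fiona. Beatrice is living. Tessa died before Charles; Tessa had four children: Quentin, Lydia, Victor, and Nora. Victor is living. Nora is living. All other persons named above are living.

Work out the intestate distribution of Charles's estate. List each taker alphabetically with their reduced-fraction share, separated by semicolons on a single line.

Prudence, as surviving spouse, takes 3/8.
The remaining 5/8 passes to Charles's descendants per stirpes.
The 5/8 is divided into 4 equal shares of 5/32 among Beatrice, Winifred, Tessa, Fiona.
Beatrice is living and takes 5/32.
Winifred is living and takes 5/32.
Tessa predeceased; the 5/32 allotted to Tessa's branch passes to Tessa's issue by representation.
The 5/32 is divided into 4 equal shares of 5/128 among Quentin, Lydia, Victor, Nora.
Quentin is living and takes 5/128.
Lydia is living and takes 5/128.
Victor is living and takes 5/128.
Nora is living and takes 5/128.
Fiona is living and takes 5/32.

Beatrice 5/32; Fiona 5/32; Lydia 5/128; Nora 5/128; Prudence 3/8; Quentin 5/128; Victor 5/128; Winifred 5/32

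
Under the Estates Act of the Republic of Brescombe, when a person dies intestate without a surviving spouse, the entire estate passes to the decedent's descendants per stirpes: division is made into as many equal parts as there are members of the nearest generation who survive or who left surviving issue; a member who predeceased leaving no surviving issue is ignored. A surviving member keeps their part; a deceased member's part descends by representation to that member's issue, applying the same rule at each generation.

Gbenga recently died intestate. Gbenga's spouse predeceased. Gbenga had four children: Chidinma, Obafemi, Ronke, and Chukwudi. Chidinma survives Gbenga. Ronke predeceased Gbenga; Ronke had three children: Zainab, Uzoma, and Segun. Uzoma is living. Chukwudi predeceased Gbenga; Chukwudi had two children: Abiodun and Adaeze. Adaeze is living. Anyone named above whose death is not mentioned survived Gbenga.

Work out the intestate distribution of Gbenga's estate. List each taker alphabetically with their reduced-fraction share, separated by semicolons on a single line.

There is no surviving spouse, so the entire estate passes to Gbenga's descendants per stirpes.
The estate is divided into 4 equal shares of 1/4 among Chidinma, Obafemi, Ronke, Chukwudi.
Chidinma is living and takes 1/4.
Obafemi is living and takes 1/4.
Ronke predeceased; the 1/4 allotted to Ronke's branch passes to Ronke's issue by representation.
The 1/4 is divided into 3 equal shares of 1/12 among Zainab, Uzoma, Segun.
Zainab is living and takes 1/12.
Uzoma is living and takes 1/12.
Segun is living and takes 1/12.
Chukwudi predeceased; the 1/4 allotted to Chukwudi's branch passes to Chukwudi's issue by representation.
The 1/4 is divided into 2 equal shares of 1/8 among Abiodun, Adaeze.
Abiodun is living and takes 1/8.
Adaeze is living and takes 1/8.

Abiodun 1/8; Adaeze 1/8; Chidinma 1/4; Obafemi 1/4; Segun 1/12; Uzoma 1/12; Zainab 1/12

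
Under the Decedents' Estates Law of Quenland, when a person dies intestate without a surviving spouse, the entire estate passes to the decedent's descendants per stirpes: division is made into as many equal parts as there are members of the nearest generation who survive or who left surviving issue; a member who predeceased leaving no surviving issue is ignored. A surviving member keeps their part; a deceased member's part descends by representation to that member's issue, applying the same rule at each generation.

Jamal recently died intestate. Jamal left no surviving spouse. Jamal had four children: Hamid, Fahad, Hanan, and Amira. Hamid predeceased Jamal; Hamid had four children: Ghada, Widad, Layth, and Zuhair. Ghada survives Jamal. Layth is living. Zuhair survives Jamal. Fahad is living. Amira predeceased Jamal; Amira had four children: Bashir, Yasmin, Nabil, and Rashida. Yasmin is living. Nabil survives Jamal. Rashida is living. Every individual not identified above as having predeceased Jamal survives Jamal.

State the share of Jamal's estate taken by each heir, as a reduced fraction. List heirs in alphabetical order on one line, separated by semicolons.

Bashir 1/16; Fahad 1/4; Ghada 1/16; Hanan 1/4; Layth 1/16; Nabil 1/16; Rashida 1/16; Widad 1/16; Yasmin 1/16; Zuhair 1/16

There is no surviving spouse, so the entire estate passes to Jamal's descendants per stirpes.
The estate is divided into 4 equal shares of 1/4 among Hamid, Fahad, Hanan, Amira.
Hamid predeceased; the 1/4 allotted to Hamid's branch passes to Hamid's issue by representation.
The 1/4 is divided into 4 equal shares of 1/16 among Ghada, Widad, Layth, Zuhair.
Ghada is living and takes 1/16.
Widad is living and takes 1/16.
Layth is living and takes 1/16.
Zuhair is living and takes 1/16.
Fahad is living and takes 1/4.
Hanan is living and takes 1/4.
Amira predeceased; the 1/4 allotted to Amira's branch passes to Amira's issue by representation.
The 1/4 is divided into 4 equal shares of 1/16 among Bashir, Yasmin, Nabil, Rashida.
Bashir is living and takes 1/16.
Yasmin is living and takes 1/16.
Nabil is living and takes 1/16.
Rashida is living and takes 1/16.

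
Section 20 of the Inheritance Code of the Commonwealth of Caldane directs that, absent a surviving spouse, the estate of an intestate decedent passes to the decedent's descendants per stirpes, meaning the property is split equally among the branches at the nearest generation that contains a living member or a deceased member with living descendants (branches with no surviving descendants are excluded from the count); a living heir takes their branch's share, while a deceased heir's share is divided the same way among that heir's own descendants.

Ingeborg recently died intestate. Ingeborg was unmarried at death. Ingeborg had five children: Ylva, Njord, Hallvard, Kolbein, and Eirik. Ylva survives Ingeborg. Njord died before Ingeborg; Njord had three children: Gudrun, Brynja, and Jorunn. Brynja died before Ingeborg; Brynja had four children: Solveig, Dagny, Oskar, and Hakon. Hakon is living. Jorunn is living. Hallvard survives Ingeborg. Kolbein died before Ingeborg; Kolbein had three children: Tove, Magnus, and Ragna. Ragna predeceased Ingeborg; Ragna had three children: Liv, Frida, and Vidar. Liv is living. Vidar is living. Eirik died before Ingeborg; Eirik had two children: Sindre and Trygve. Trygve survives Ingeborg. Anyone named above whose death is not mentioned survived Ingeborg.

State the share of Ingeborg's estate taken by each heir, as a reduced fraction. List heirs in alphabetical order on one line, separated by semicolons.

Dagny 1/60; Frida 1/45; Gudrun 1/15; Hakon 1/60; Hallvard 1/5; Jorunn 1/15; Liv 1/45; Magnus 1/15; Oskar 1/60; Sindre 1/10; Solveig 1/60; Tove 1/15; Trygve 1/10; Vidar 1/45; Ylva 1/5

There is no surviving spouse, so the entire estate passes to Ingeborg's descendants per stirpes.
The estate is divided into 5 equal shares of 1/5 among Ylva, Njord, Hallvard, Kolbein, Eirik.
Ylva is living and takes 1/5.
Njord predeceased; the 1/5 allotted to Njord's branch passes to Njord's issue by representation.
The 1/5 is divided into 3 equal shares of 1/15 among Gudrun, Brynja, Jorunn.
Gudrun is living and takes 1/15.
Brynja predeceased; the 1/15 allotted to Brynja's branch passes to Brynja's issue by representation.
The 1/15 is divided into 4 equal shares of 1/60 among Solveig, Dagny, Oskar, Hakon.
Solveig is living and takes 1/60.
Dagny is living and takes 1/60.
Oskar is living and takes 1/60.
Hakon is living and takes 1/60.
Jorunn is living and takes 1/15.
Hallvard is living and takes 1/5.
Kolbein predeceased; the 1/5 allotted to Kolbein's branch passes to Kolbein's issue by representation.
The 1/5 is divided into 3 equal shares of 1/15 among Tove, Magnus, Ragna.
Tove is living and takes 1/15.
Magnus is living and takes 1/15.
Ragna predeceased; the 1/15 allotted to Ragna's branch passes to Ragna's issue by representation.
The 1/15 is divided into 3 equal shares of 1/45 among Liv, Frida, Vidar.
Liv is living and takes 1/45.
Frida is living and takes 1/45.
Vidar is living and takes 1/45.
Eirik predeceased; the 1/5 allotted to Eirik's branch passes to Eirik's issue by representation.
The 1/5 is divided into 2 equal shares of 1/10 among Sindre, Trygve.
Sindre is living and takes 1/10.
Trygve is living and takes 1/10.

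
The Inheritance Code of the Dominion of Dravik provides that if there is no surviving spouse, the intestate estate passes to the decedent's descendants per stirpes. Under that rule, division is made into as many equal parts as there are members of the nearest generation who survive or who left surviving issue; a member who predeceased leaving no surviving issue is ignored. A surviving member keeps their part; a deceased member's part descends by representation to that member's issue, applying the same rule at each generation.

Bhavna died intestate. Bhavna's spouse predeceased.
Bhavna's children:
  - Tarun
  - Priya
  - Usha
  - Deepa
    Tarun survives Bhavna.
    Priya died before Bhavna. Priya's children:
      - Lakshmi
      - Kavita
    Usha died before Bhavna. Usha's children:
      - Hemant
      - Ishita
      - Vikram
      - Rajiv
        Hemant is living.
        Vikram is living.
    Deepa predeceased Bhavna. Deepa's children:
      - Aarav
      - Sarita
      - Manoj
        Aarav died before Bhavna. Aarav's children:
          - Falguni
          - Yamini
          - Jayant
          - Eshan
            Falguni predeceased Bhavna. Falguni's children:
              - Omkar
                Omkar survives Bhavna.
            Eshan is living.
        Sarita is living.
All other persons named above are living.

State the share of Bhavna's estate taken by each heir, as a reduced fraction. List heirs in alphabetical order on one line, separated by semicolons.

Eshan 1/48; Hemant 1/16; Ishita 1/16; Jayant 1/48; Kavita 1/8; Lakshmi 1/8; Manoj 1/12; Omkar 1/48; Rajiv 1/16; Sarita 1/12; Tarun 1/4; Vikram 1/16; Yamini 1/48

There is no surviving spouse, so the entire estate passes to Bhavna's descendants per stirpes.
The estate is divided into 4 equal shares of 1/4 among Tarun, Priya, Usha, Deepa.
Tarun is living and takes 1/4.
Priya predeceased; the 1/4 allotted to Priya's branch passes to Priya's issue by representation.
The 1/4 is divided into 2 equal shares of 1/8 among Lakshmi, Kavita.
Lakshmi is living and takes 1/8.
Kavita is living and takes 1/8.
Usha predeceased; the 1/4 allotted to Usha's branch passes to Usha's issue by representation.
The 1/4 is divided into 4 equal shares of 1/16 among Hemant, Ishita, Vikram, Rajiv.
Hemant is living and takes 1/16.
Ishita is living and takes 1/16.
Vikram is living and takes 1/16.
Rajiv is living and takes 1/16.
Deepa predeceased; the 1/4 allotted to Deepa's branch passes to Deepa's issue by representation.
The 1/4 is divided into 3 equal shares of 1/12 among Aarav, Sarita, Manoj.
Aarav predeceased; the 1/12 allotted to Aarav's branch passes to Aarav's issue by representation.
The 1/12 is divided into 4 equal shares of 1/48 among Falguni, Yamini, Jayant, Eshan.
Falguni predeceased; the 1/48 allotted to Falguni's branch passes to Falguni's issue by representation.
Omkar is the sole taker at this level and receives the full 1/48.
Yamini is living and takes 1/48.
Jayant is living and takes 1/48.
Eshan is living and takes 1/48.
Sarita is living and takes 1/12.
Manoj is living and takes 1/12.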